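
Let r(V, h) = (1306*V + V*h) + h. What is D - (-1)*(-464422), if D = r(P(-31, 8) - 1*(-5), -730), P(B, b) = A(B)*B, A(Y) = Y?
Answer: 91264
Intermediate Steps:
P(B, b) = B**2 (P(B, b) = B*B = B**2)
r(V, h) = h + 1306*V + V*h
D = 555686 (D = -730 + 1306*((-31)**2 - 1*(-5)) + ((-31)**2 - 1*(-5))*(-730) = -730 + 1306*(961 + 5) + (961 + 5)*(-730) = -730 + 1306*966 + 966*(-730) = -730 + 1261596 - 705180 = 555686)
D - (-1)*(-464422) = 555686 - (-1)*(-464422) = 555686 - 1*464422 = 555686 - 464422 = 91264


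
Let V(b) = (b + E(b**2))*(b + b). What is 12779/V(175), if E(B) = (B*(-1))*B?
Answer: -12779/328261657500 ≈ -3.8929e-8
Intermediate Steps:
E(B) = -B**2 (E(B) = (-B)*B = -B**2)
V(b) = 2*b*(b - b**4) (V(b) = (b - (b**2)**2)*(b + b) = (b - b**4)*(2*b) = 2*b*(b - b**4))
12779/V(175) = 12779/((2*175**2*(1 - 1*175**3))) = 12779/((2*30625*(1 - 1*5359375))) = 12779/((2*30625*(1 - 5359375))) = 12779/((2*30625*(-5359374))) = 12779/(-328261657500) = 12779*(-1/328261657500) = -12779/328261657500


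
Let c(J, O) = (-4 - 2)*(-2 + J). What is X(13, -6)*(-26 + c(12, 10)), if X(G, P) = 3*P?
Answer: 1548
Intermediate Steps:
c(J, O) = 12 - 6*J (c(J, O) = -6*(-2 + J) = 12 - 6*J)
X(13, -6)*(-26 + c(12, 10)) = (3*(-6))*(-26 + (12 - 6*12)) = -18*(-26 + (12 - 72)) = -18*(-26 - 60) = -18*(-86) = 1548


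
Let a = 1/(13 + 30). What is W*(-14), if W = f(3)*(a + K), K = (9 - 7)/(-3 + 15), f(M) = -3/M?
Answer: 343/129 ≈ 2.6589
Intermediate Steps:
K = ⅙ (K = 2/12 = 2*(1/12) = ⅙ ≈ 0.16667)
a = 1/43 ≈ 0.023256
W = -49/258 (W = (-3/3)*(1/43 + ⅙) = -3*⅓*(49/258) = -1*49/258 = -49/258 ≈ -0.18992)
W*(-14) = -49/258*(-14) = 343/129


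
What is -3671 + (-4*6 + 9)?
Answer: -3686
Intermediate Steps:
-3671 + (-4*6 + 9) = -3671 + (-24 + 9) = -3671 - 15 = -3686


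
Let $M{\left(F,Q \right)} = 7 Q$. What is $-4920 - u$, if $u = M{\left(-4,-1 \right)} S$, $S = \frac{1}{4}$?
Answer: $- \frac{19673}{4} \approx -4918.3$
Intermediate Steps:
$S = \frac{1}{4} \approx 0.25$
$u = - \frac{7}{4}$ ($u = 7 \left(-1\right) \frac{1}{4} = \left(-7\right) \frac{1}{4} = - \frac{7}{4} \approx -1.75$)
$-4920 - u = -4920 - - \frac{7}{4} = -4920 + \frac{7}{4} = - \frac{19673}{4}$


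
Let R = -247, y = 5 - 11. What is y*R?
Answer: 1482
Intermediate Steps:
y = -6
y*R = -6*(-247) = 1482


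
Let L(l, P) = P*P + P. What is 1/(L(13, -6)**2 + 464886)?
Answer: 1/465786 ≈ 2.1469e-6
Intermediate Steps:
L(l, P) = P + P**2 (L(l, P) = P**2 + P = P + P**2)
1/(L(13, -6)**2 + 464886) = 1/((-6*(1 - 6))**2 + 464886) = 1/((-6*(-5))**2 + 464886) = 1/(30**2 + 464886) = 1/(900 + 464886) = 1/465786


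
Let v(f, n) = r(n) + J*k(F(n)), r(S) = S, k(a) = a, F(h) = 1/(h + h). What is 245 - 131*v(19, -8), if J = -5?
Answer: 20033/16 ≈ 1252.1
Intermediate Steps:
F(h) = 1/(2*h)
v(f, n) = n - 5/(2*n)
245 - 131*v(19, -8) = 245 - 131*(-8 - 5/2/(-8)) = 245 - 131*(-8 - 5/2*(-⅛)) = 245 - 131*(-8 + 5/16) = 245 - 131*(-123/16) = 245 + 16113/16 = 20033/16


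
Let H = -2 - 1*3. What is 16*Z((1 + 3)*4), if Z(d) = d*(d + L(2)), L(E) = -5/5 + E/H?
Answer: 18688/5 ≈ 3737.6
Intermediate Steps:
H = -5 (H = -2 - 3 = -5)
L(E) = -1 - E/5 (L(E) = -5/5 + E/(-5) = -5*⅕ + E*(-⅕) = -1 - E/5)
Z(d) = d*(-7/5 + d) (Z(d) = d*(d + (-1 - ⅕*2)) = d*(d + (-1 - ⅖)) = d*(d - 7/5) = d*(-7/5 + d))
16*Z((1 + 3)*4) = 16*(((1 + 3)*4)*(-7 + 5*((1 + 3)*4))/5) = 16*((4*4)*(-7 + 5*(4*4))/5) = 16*((⅕)*16*(-7 + 5*16)) = 16*((⅕)*16*(-7 + 80)) = 16*((⅕)*16*73) = 16*(1168/5) = 18688/5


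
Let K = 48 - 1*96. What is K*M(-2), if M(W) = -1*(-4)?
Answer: -192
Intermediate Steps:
M(W) = 4
K = -48 (K = 48 - 96 = -48)
K*M(-2) = -48*4 = -192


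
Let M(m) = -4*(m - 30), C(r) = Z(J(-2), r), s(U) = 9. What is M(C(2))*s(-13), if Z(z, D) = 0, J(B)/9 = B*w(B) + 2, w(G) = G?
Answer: 1080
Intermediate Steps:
J(B) = 18 + 9*B² (J(B) = 9*(B*B + 2) = 9*(B² + 2) = 9*(2 + B²) = 18 + 9*B²)
C(r) = 0
M(m) = 120 - 4*m (M(m) = -4*(-30 + m) = 120 - 4*m)
M(C(2))*s(-13) = (120 - 4*0)*9 = (120 + 0)*9 = 120*9 = 1080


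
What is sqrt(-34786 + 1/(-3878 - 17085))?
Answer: I*sqrt(15286616198997)/20963 ≈ 186.51*I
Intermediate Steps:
sqrt(-34786 + 1/(-3878 - 17085)) = sqrt(-34786 + 1/(-20963)) = sqrt(-34786 - 1/20963) = sqrt(-729218919/20963) = I*sqrt(15286616198997)/20963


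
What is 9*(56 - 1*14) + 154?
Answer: 532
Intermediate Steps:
9*(56 - 1*14) + 154 = 9*(56 - 14) + 154 = 9*42 + 154 = 378 + 154 = 532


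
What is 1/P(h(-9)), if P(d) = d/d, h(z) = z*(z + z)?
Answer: 1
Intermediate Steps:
h(z) = 2*z² (h(z) = z*(2*z) = 2*z²)
P(d) = 1
1/P(h(-9)) = 1/1 = 1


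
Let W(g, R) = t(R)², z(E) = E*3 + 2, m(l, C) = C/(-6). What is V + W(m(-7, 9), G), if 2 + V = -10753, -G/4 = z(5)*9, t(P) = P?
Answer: 363789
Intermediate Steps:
m(l, C) = -C/6 (m(l, C) = C*(-⅙) = -C/6)
z(E) = 2 + 3*E (z(E) = 3*E + 2 = 2 + 3*E)
G = -612 (G = -4*(2 + 3*5)*9 = -4*(2 + 15)*9 = -68*9 = -4*153 = -612)
W(g, R) = R²
V = -10755 (V = -2 - 10753 = -10755)
V + W(m(-7, 9), G) = -10755 + (-612)² = -10755 + 374544 = 363789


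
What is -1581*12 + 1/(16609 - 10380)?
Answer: -118176587/6229 ≈ -18972.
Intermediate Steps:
-1581*12 + 1/(16609 - 10380) = -18972 + 1/6229 = -118176587/6229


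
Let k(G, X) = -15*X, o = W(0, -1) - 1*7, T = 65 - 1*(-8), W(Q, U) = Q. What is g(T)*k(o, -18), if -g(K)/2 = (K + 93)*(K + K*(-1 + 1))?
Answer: -6543720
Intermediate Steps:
T = 73 (T = 65 + 8 = 73)
o = -7 (o = 0 - 1*7 = 0 - 7 = -7)
g(K) = -2*K*(93 + K) (g(K) = -2*(K + 93)*(K + K*(-1 + 1)) = -2*(93 + K)*(K + K*0) = -2*(93 + K)*(K + 0) = -2*(93 + K)*K = -2*K*(93 + K))
g(T)*k(o, -18) = (-2*73*(93 + 73))*(-15*(-18)) = -2*73*166*270 = -24236*270 = -6543720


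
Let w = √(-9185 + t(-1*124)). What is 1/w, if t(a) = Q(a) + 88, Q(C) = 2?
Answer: -I*√9095/9095 ≈ -0.010486*I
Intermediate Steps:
t(a) = 90 (t(a) = 2 + 88 = 90)
w = I*√9095 (w = √(-9185 + 90) = √(-9095) = I*√9095 ≈ 95.368*I)
1/w = 1/(I*√9095) = -I*√9095/9095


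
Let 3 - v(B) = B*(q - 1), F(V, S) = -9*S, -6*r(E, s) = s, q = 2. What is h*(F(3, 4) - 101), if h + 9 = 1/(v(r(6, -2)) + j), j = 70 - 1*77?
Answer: 16440/13 ≈ 1264.6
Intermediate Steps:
r(E, s) = -s/6
j = -7 (j = 70 - 77 = -7)
v(B) = 3 - B (v(B) = 3 - B*(2 - 1) = 3 - B)
h = -120/13 (h = -9 + 1/((3 - (-1)*(-2)/6) - 7) = -9 + 1/((3 - 1*1/3) - 7) = -9 + 1/((3 - 1/3) - 7) = -9 + 1/(8/3 - 7) = -9 + 1/(-13/3) = -9 - 3/13 = -120/13 ≈ -9.2308)
h*(F(3, 4) - 101) = -120*(-9*4 - 101)/13 = -120*(-36 - 101)/13 = -120/13*(-137) = 16440/13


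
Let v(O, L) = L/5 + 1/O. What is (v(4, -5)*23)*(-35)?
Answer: 2415/4 ≈ 603.75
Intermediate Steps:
v(O, L) = 1/O + L/5 (v(O, L) = L*(⅕) + 1/O = L/5 + 1/O = 1/O + L/5)
(v(4, -5)*23)*(-35) = ((1/4 + (⅕)*(-5))*23)*(-35) = ((¼ - 1)*23)*(-35) = -¾*23*(-35) = -69/4*(-35) = 2415/4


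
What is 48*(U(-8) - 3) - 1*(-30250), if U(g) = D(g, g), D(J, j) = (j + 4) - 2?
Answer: 29818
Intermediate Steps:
D(J, j) = 2 + j (D(J, j) = (4 + j) - 2 = 2 + j)
U(g) = 2 + g
48*(U(-8) - 3) - 1*(-30250) = 48*((2 - 8) - 3) - 1*(-30250) = 48*(-6 - 3) + 30250 = 48*(-9) + 30250 = -432 + 30250 = 29818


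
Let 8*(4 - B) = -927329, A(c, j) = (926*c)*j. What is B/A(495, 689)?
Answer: 927361/2526535440 ≈ 0.00036705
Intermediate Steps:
A(c, j) = 926*c*j
B = 927361/8 (B = 4 - ⅛*(-927329) = 4 + 927329/8 = 927361/8 ≈ 1.1592e+5)
B/A(495, 689) = 927361/(8*((926*495*689))) = (927361/8)/315816930 = (927361/8)*(1/315816930) = 927361/2526535440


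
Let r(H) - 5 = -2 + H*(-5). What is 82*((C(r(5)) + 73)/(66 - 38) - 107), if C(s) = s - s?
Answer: -119843/14 ≈ -8560.2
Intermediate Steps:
r(H) = 3 - 5*H (r(H) = 5 + (-2 + H*(-5)) = 5 + (-2 - 5*H) = 3 - 5*H)
C(s) = 0
82*((C(r(5)) + 73)/(66 - 38) - 107) = 82*((0 + 73)/(66 - 38) - 107) = 82*(73/28 - 107) = 82*(-2923/28) = -119843/14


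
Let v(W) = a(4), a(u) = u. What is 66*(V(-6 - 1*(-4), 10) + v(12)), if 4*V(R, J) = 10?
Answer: 429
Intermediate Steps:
V(R, J) = 5/2 (V(R, J) = (¼)*10 = 5/2)
v(W) = 4
66*(V(-6 - 1*(-4), 10) + v(12)) = 66*(5/2 + 4) = 66*(13/2) = 429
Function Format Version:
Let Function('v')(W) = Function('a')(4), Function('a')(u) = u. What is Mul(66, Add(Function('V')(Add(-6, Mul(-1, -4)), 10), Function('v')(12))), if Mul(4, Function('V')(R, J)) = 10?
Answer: 429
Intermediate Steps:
Function('V')(R, J) = Rational(5, 2) (Function('V')(R, J) = Mul(Rational(1, 4), 10) = Rational(5, 2))
Function('v')(W) = 4
Mul(66, Add(Function('V')(Add(-6, Mul(-1, -4)), 10), Function('v')(12))) = Mul(66, Add(Rational(5, 2), 4)) = Mul(66, Rational(13, 2)) = 429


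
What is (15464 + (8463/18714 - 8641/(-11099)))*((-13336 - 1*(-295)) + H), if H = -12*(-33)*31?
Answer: -819119116857825/69235562 ≈ -1.1831e+7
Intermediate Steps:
H = 12276 (H = 396*31 = 12276)
(15464 + (8463/18714 - 8641/(-11099)))*((-13336 - 1*(-295)) + H) = (15464 + (8463/18714 - 8641/(-11099)))*((-13336 - 1*(-295)) + 12276) = (15464 + (8463*(1/18714) - 8641*(-1/11099)))*((-13336 + 295) + 12276) = (15464 + (2821/6238 + 8641/11099))*(-13041 + 12276) = (15464 + 85212837/69235562)*(-765) = (1070743943605/69235562)*(-765) = -819119116857825/69235562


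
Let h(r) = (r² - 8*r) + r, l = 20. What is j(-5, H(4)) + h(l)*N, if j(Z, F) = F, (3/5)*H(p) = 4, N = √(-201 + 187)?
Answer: 20/3 + 260*I*√14 ≈ 6.6667 + 972.83*I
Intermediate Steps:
N = I*√14 (N = √(-14) = I*√14 ≈ 3.7417*I)
H(p) = 20/3 (H(p) = (5/3)*4 = 20/3)
h(r) = r² - 7*r
j(-5, H(4)) + h(l)*N = 20/3 + (20*(-7 + 20))*(I*√14) = 20/3 + (20*13)*(I*√14) = 20/3 + 260*(I*√14) = 20/3 + 260*I*√14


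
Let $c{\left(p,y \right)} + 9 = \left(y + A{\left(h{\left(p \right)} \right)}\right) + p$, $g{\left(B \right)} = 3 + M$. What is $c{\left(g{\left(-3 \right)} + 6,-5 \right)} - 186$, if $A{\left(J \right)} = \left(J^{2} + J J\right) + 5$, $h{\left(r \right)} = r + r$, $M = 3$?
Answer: $969$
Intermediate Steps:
$h{\left(r \right)} = 2 r$
$g{\left(B \right)} = 6$ ($g{\left(B \right)} = 3 + 3 = 6$)
$A{\left(J \right)} = 5 + 2 J^{2}$ ($A{\left(J \right)} = \left(J^{2} + J^{2}\right) + 5 = 2 J^{2} + 5 = 5 + 2 J^{2}$)
$c{\left(p,y \right)} = -4 + p + y + 8 p^{2}$ ($c{\left(p,y \right)} = -9 + \left(\left(y + \left(5 + 2 \left(2 p\right)^{2}\right)\right) + p\right) = -9 + \left(\left(y + \left(5 + 2 \cdot 4 p^{2}\right)\right) + p\right) = -9 + \left(\left(y + \left(5 + 8 p^{2}\right)\right) + p\right) = -9 + \left(\left(5 + y + 8 p^{2}\right) + p\right) = -9 + \left(5 + p + y + 8 p^{2}\right) = -4 + p + y + 8 p^{2}$)
$c{\left(g{\left(-3 \right)} + 6,-5 \right)} - 186 = \left(-4 + \left(6 + 6\right) - 5 + 8 \left(6 + 6\right)^{2}\right) - 186 = \left(-4 + 12 - 5 + 8 \cdot 12^{2}\right) - 186 = \left(-4 + 12 - 5 + 8 \cdot 144\right) - 186 = \left(-4 + 12 - 5 + 1152\right) - 186 = 1155 - 186 = 969$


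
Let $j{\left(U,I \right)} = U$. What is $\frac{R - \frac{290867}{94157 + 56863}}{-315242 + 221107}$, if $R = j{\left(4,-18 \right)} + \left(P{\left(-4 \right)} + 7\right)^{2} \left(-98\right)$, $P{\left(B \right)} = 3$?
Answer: $\frac{1479682787}{14216267700} \approx 0.10408$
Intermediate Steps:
$R = -9796$ ($R = 4 + \left(3 + 7\right)^{2} \left(-98\right) = 4 + 10^{2} \left(-98\right) = 4 + 100 \left(-98\right) = 4 - 9800 = -9796$)
$\frac{R - \frac{290867}{94157 + 56863}}{-315242 + 221107} = \frac{-9796 - \frac{290867}{94157 + 56863}}{-315242 + 221107} = \frac{-9796 - \frac{290867}{151020}}{-94135} = \left(-9796 - \frac{290867}{151020}\right) \left(- \frac{1}{94135}\right) = \left(- \frac{1479682787}{151020}\right) \left(- \frac{1}{94135}\right) = \frac{1479682787}{14216267700}$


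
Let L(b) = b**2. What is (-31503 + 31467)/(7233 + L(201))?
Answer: -6/7939 ≈ -0.00075576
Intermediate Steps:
(-31503 + 31467)/(7233 + L(201)) = (-31503 + 31467)/(7233 + 201**2) = -36/(7233 + 40401) = -36/47634 = -36*1/47634 = -6/7939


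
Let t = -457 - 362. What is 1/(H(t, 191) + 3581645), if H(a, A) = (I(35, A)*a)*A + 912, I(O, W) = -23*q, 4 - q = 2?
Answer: 1/10778291 ≈ 9.2779e-8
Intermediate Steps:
q = 2 (q = 4 - 1*2 = 4 - 2 = 2)
t = -819
I(O, W) = -46 (I(O, W) = -23*2 = -46)
H(a, A) = 912 - 46*A*a (H(a, A) = (-46*a)*A + 912 = -46*A*a + 912 = 912 - 46*A*a)
1/(H(t, 191) + 3581645) = 1/((912 - 46*191*(-819)) + 3581645) = 1/((912 + 7195734) + 3581645) = 1/(7196646 + 3581645) = 1/10778291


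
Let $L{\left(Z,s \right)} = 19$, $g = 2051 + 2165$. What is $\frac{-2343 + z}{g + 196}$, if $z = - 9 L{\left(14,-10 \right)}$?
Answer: $- \frac{1257}{2206} \approx -0.56981$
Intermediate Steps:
$g = 4216$
$z = -171$ ($z = \left(-9\right) 19 = -171$)
$\frac{-2343 + z}{g + 196} = \frac{-2343 - 171}{4216 + 196} = - \frac{2514}{4412} = \left(-2514\right) \frac{1}{4412} = - \frac{1257}{2206}$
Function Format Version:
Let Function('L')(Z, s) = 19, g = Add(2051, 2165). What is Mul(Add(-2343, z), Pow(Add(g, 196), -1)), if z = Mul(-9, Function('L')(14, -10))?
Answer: Rational(-1257, 2206) ≈ -0.56981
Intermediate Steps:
g = 4216
z = -171 (z = Mul(-9, 19) = -171)
Mul(Add(-2343, z), Pow(Add(g, 196), -1)) = Mul(Add(-2343, -171), Pow(Add(4216, 196), -1)) = Mul(-2514, Pow(4412, -1)) = Mul(-2514, Rational(1, 4412)) = Rational(-1257, 2206)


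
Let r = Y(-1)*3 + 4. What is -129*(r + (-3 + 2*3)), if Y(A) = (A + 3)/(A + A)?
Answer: -516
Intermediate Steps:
Y(A) = (3 + A)/(2*A) (Y(A) = (3 + A)/((2*A)) = (3 + A)*(1/(2*A)) = (3 + A)/(2*A))
r = 1 (r = ((½)*(3 - 1)/(-1))*3 + 4 = ((½)*(-1)*2)*3 + 4 = -1*3 + 4 = -3 + 4 = 1)
-129*(r + (-3 + 2*3)) = -129*(1 + (-3 + 2*3)) = -129*(1 + (-3 + 6)) = -129*(1 + 3) = -129*4 = -516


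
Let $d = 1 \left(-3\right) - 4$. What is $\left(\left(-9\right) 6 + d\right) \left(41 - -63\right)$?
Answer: $-6344$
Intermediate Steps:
$d = -7$ ($d = -3 - 4 = -7$)
$\left(\left(-9\right) 6 + d\right) \left(41 - -63\right) = \left(\left(-9\right) 6 - 7\right) \left(41 - -63\right) = \left(-54 - 7\right) \left(41 + 63\right) = \left(-61\right) 104 = -6344$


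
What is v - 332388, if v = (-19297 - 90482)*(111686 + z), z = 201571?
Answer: -34389372591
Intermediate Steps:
v = -34389040203 (v = (-19297 - 90482)*(111686 + 201571) = -109779*313257 = -34389040203)
v - 332388 = -34389040203 - 332388 = -34389372591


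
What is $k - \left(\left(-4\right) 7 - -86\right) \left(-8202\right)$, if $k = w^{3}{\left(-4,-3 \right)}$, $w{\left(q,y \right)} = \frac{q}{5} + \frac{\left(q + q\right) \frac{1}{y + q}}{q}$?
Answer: $\frac{20396268628}{42875} \approx 4.7571 \cdot 10^{5}$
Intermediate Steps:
$w{\left(q,y \right)} = \frac{2}{q + y} + \frac{q}{5}$ ($w{\left(q,y \right)} = q \frac{1}{5} + \frac{2 q \frac{1}{q + y}}{q} = \frac{q}{5} + \frac{2 q \frac{1}{q + y}}{q} = \frac{q}{5} + \frac{2}{q + y} = \frac{2}{q + y} + \frac{q}{5}$)
$k = - \frac{54872}{42875}$ ($k = \left(\frac{10 + \left(-4\right)^{2} - -12}{5 \left(-4 - 3\right)}\right)^{3} = \left(\frac{10 + 16 + 12}{5 \left(-7\right)}\right)^{3} = \left(\frac{1}{5} \left(- \frac{1}{7}\right) 38\right)^{3} = \left(- \frac{38}{35}\right)^{3} = - \frac{54872}{42875} \approx -1.2798$)
$k - \left(\left(-4\right) 7 - -86\right) \left(-8202\right) = - \frac{54872}{42875} - \left(\left(-4\right) 7 - -86\right) \left(-8202\right) = - \frac{54872}{42875} - \left(-28 + 86\right) \left(-8202\right) = - \frac{54872}{42875} - 58 \left(-8202\right) = - \frac{54872}{42875} - -475716 = - \frac{54872}{42875} + 475716 = \frac{20396268628}{42875}$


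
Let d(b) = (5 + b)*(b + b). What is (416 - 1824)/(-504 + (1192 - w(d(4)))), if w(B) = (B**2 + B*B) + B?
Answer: 176/1219 ≈ 0.14438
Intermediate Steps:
d(b) = 2*b*(5 + b) (d(b) = (5 + b)*(2*b) = 2*b*(5 + b))
w(B) = B + 2*B**2 (w(B) = (B**2 + B**2) + B = 2*B**2 + B = B + 2*B**2)
(416 - 1824)/(-504 + (1192 - w(d(4)))) = (416 - 1824)/(-504 + (1192 - 2*4*(5 + 4)*(1 + 2*(2*4*(5 + 4))))) = -1408/(-504 + (1192 - 2*4*9*(1 + 2*(2*4*9)))) = -1408/(-504 + (1192 - 72*(1 + 2*72))) = -1408/(-504 + (1192 - 72*(1 + 144))) = -1408/(-504 + (1192 - 72*145)) = -1408/(-504 + (1192 - 1*10440)) = -1408/(-504 + (1192 - 10440)) = -1408/(-504 - 9248) = -1408/(-9752) = -1408*(-1/9752) = 176/1219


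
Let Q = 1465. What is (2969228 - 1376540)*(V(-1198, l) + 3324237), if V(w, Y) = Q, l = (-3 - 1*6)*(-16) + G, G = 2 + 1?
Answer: 5296805666976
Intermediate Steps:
G = 3
l = 147 (l = (-3 - 1*6)*(-16) + 3 = (-3 - 6)*(-16) + 3 = -9*(-16) + 3 = 144 + 3 = 147)
V(w, Y) = 1465
(2969228 - 1376540)*(V(-1198, l) + 3324237) = (2969228 - 1376540)*(1465 + 3324237) = 1592688*3325702 = 5296805666976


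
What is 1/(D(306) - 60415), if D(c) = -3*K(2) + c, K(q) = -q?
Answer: -1/60103 ≈ -1.6638e-5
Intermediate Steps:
D(c) = 6 + c (D(c) = -(-3)*2 + c = -3*(-2) + c = 6 + c)
1/(D(306) - 60415) = 1/((6 + 306) - 60415) = 1/(312 - 60415) = 1/(-60103) = -1/60103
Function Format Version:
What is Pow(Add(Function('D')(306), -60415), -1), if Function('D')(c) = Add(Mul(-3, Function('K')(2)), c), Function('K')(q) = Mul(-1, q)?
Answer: Rational(-1, 60103) ≈ -1.6638e-5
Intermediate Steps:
Function('D')(c) = Add(6, c) (Function('D')(c) = Add(Mul(-3, Mul(-1, 2)), c) = Add(Mul(-3, -2), c) = Add(6, c))
Pow(Add(Function('D')(306), -60415), -1) = Pow(Add(Add(6, 306), -60415), -1) = Pow(Add(312, -60415), -1) = Pow(-60103, -1) = Rational(-1, 60103)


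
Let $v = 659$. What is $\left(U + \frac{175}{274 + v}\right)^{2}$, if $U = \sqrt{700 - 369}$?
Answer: $\frac{288162484}{870489} + \frac{350 \sqrt{331}}{933} \approx 337.86$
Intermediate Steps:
$U = \sqrt{331} \approx 18.193$
$\left(U + \frac{175}{274 + v}\right)^{2} = \left(\sqrt{331} + \frac{175}{274 + 659}\right)^{2} = \left(\sqrt{331} + \frac{175}{933}\right)^{2} = \left(\frac{175}{933} + \sqrt{331}\right)^{2}$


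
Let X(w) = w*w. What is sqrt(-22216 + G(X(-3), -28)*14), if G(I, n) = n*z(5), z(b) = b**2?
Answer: 4*I*sqrt(2001) ≈ 178.93*I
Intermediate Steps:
X(w) = w**2
G(I, n) = 25*n (G(I, n) = n*5**2 = n*25 = 25*n)
sqrt(-22216 + G(X(-3), -28)*14) = sqrt(-22216 + (25*(-28))*14) = sqrt(-22216 - 700*14) = sqrt(-22216 - 9800) = sqrt(-32016) = 4*I*sqrt(2001)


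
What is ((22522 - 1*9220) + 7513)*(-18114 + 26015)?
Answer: 164459315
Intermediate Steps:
((22522 - 1*9220) + 7513)*(-18114 + 26015) = ((22522 - 9220) + 7513)*7901 = (13302 + 7513)*7901 = 20815*7901 = 164459315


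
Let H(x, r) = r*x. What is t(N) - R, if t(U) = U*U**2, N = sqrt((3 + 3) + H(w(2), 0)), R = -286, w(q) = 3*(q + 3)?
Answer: 286 + 6*sqrt(6) ≈ 300.70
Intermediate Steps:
w(q) = 9 + 3*q (w(q) = 3*(3 + q) = 9 + 3*q)
N = sqrt(6) (N = sqrt((3 + 3) + 0*(9 + 3*2)) = sqrt(6 + 0*(9 + 6)) = sqrt(6 + 0*15) = sqrt(6 + 0) = sqrt(6) ≈ 2.4495)
t(U) = U**3
t(N) - R = (sqrt(6))**3 - 1*(-286) = 6*sqrt(6) + 286 = 286 + 6*sqrt(6)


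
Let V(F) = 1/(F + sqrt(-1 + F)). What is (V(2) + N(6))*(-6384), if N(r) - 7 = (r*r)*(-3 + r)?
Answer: -736288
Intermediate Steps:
N(r) = 7 + r**2*(-3 + r) (N(r) = 7 + (r*r)*(-3 + r) = 7 + r**2*(-3 + r))
(V(2) + N(6))*(-6384) = (1/(2 + sqrt(-1 + 2)) + (7 + 6**3 - 3*6**2))*(-6384) = (1/(2 + sqrt(1)) + (7 + 216 - 3*36))*(-6384) = (1/(2 + 1) + (7 + 216 - 108))*(-6384) = (1/3 + 115)*(-6384) = (346/3)*(-6384) = -736288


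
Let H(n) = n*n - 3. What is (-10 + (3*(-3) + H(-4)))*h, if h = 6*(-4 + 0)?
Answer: 144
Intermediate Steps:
H(n) = -3 + n**2 (H(n) = n**2 - 3 = -3 + n**2)
h = -24 (h = 6*(-4) = -24)
(-10 + (3*(-3) + H(-4)))*h = (-10 + (3*(-3) + (-3 + (-4)**2)))*(-24) = (-10 + (-9 + (-3 + 16)))*(-24) = (-10 + (-9 + 13))*(-24) = (-10 + 4)*(-24) = -6*(-24) = 144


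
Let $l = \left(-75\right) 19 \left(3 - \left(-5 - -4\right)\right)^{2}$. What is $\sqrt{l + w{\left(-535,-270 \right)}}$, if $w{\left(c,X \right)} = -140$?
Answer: $2 i \sqrt{5735} \approx 151.46 i$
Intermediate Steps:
$l = -22800$ ($l = - 1425 \left(3 - \left(-5 + 4\right)\right)^{2} = - 1425 \left(3 - -1\right)^{2} = - 1425 \left(3 + 1\right)^{2} = - 1425 \cdot 4^{2} = \left(-1425\right) 16 = -22800$)
$\sqrt{l + w{\left(-535,-270 \right)}} = \sqrt{-22800 - 140} = \sqrt{-22940} = 2 i \sqrt{5735}$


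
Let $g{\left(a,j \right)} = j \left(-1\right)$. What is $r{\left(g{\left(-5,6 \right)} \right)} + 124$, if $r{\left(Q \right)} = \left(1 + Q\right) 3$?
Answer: $109$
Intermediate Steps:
$g{\left(a,j \right)} = - j$
$r{\left(Q \right)} = 3 + 3 Q$
$r{\left(g{\left(-5,6 \right)} \right)} + 124 = \left(3 + 3 \left(\left(-1\right) 6\right)\right) + 124 = \left(3 + 3 \left(-6\right)\right) + 124 = \left(3 - 18\right) + 124 = -15 + 124 = 109$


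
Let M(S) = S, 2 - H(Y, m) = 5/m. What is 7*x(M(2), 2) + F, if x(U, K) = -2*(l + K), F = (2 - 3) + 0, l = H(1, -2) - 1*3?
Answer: -50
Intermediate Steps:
H(Y, m) = 2 - 5/m
l = 3/2 (l = (2 - 5/(-2)) - 1*3 = (2 - 5*(-1/2)) - 3 = (2 + 5/2) - 3 = 9/2 - 3 = 3/2 ≈ 1.5000)
F = -1 (F = -1 + 0 = -1)
x(U, K) = -3 - 2*K (x(U, K) = -2*(3/2 + K) = -3 - 2*K)
7*x(M(2), 2) + F = 7*(-3 - 2*2) - 1 = 7*(-3 - 4) - 1 = 7*(-7) - 1 = -49 - 1 = -50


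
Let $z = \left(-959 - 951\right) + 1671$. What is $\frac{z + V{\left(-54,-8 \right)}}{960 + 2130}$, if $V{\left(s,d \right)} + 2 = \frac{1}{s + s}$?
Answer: $- \frac{26029}{333720} \approx -0.077996$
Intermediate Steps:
$z = -239$ ($z = -1910 + 1671 = -239$)
$V{\left(s,d \right)} = -2 + \frac{1}{2 s}$ ($V{\left(s,d \right)} = -2 + \frac{1}{s + s} = -2 + \frac{1}{2 s}$)
$\frac{z + V{\left(-54,-8 \right)}}{960 + 2130} = \frac{-239 - \left(2 - \frac{1}{2 \left(-54\right)}\right)}{960 + 2130} = \frac{-239 + \left(-2 + \frac{1}{2} \left(- \frac{1}{54}\right)\right)}{3090} = \left(-239 - \frac{217}{108}\right) \frac{1}{3090} = \left(- \frac{26029}{108}\right) \frac{1}{3090} = - \frac{26029}{333720}$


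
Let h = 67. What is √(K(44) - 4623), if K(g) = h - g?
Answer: 10*I*√46 ≈ 67.823*I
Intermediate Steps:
K(g) = 67 - g
√(K(44) - 4623) = √((67 - 1*44) - 4623) = √((67 - 44) - 4623) = √(23 - 4623) = √(-4600) = 10*I*√46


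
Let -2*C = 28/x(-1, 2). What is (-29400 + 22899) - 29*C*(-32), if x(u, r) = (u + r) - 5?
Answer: -3253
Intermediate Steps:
x(u, r) = -5 + r + u (x(u, r) = (r + u) - 5 = -5 + r + u)
C = 7/2 (C = -14/(-5 + 2 - 1) = -14/(-4) = -14*(-1)/4 = -½*(-7) = 7/2 ≈ 3.5000)
(-29400 + 22899) - 29*C*(-32) = (-29400 + 22899) - 29*7/2*(-32) = -6501 - 203/2*(-32) = -6501 + 3248 = -3253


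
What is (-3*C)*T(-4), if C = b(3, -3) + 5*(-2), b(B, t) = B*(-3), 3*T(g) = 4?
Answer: 76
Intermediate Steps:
T(g) = 4/3 (T(g) = (1/3)*4 = 4/3)
b(B, t) = -3*B
C = -19 (C = -3*3 + 5*(-2) = -9 - 10 = -19)
(-3*C)*T(-4) = -3*(-19)*(4/3) = 57*(4/3) = 76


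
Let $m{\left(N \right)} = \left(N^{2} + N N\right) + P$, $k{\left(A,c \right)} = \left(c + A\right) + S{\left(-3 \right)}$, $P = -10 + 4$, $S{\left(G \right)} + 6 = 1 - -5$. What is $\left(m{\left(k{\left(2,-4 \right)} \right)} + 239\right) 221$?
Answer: $53261$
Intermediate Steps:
$S{\left(G \right)} = 0$ ($S{\left(G \right)} = -6 + \left(1 - -5\right) = -6 + \left(1 + 5\right) = -6 + 6 = 0$)
$P = -6$
$k{\left(A,c \right)} = A + c$ ($k{\left(A,c \right)} = \left(c + A\right) + 0 = \left(A + c\right) + 0 = A + c$)
$m{\left(N \right)} = -6 + 2 N^{2}$ ($m{\left(N \right)} = \left(N^{2} + N N\right) - 6 = \left(N^{2} + N^{2}\right) - 6 = 2 N^{2} - 6 = -6 + 2 N^{2}$)
$\left(m{\left(k{\left(2,-4 \right)} \right)} + 239\right) 221 = \left(\left(-6 + 2 \left(2 - 4\right)^{2}\right) + 239\right) 221 = \left(\left(-6 + 2 \left(-2\right)^{2}\right) + 239\right) 221 = \left(\left(-6 + 2 \cdot 4\right) + 239\right) 221 = \left(\left(-6 + 8\right) + 239\right) 221 = \left(2 + 239\right) 221 = 241 \cdot 221 = 53261$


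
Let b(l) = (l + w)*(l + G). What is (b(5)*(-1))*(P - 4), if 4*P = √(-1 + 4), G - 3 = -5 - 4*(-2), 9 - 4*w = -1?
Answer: 330 - 165*√3/8 ≈ 294.28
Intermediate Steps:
w = 5/2 (w = 9/4 - ¼*(-1) = 9/4 + ¼ = 5/2 ≈ 2.5000)
G = 6 (G = 3 + (-5 - 4*(-2)) = 3 + (-5 + 8) = 3 + 3 = 6)
P = √3/4 (P = √(-1 + 4)/4 = √3/4 ≈ 0.43301)
b(l) = (6 + l)*(5/2 + l) (b(l) = (l + 5/2)*(l + 6) = (5/2 + l)*(6 + l) = (6 + l)*(5/2 + l))
(b(5)*(-1))*(P - 4) = ((15 + 5² + (17/2)*5)*(-1))*(√3/4 - 4) = ((15 + 25 + 85/2)*(-1))*(-4 + √3/4) = ((165/2)*(-1))*(-4 + √3/4) = -165*(-4 + √3/4)/2 = 330 - 165*√3/8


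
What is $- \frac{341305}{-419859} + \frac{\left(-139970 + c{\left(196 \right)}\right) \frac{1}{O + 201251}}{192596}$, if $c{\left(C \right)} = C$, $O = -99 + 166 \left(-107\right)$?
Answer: $\frac{2009149249950389}{2471582606559660} \approx 0.8129$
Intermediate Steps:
$O = -17861$ ($O = -99 - 17762 = -17861$)
$- \frac{341305}{-419859} + \frac{\left(-139970 + c{\left(196 \right)}\right) \frac{1}{O + 201251}}{192596} = - \frac{341305}{-419859} + \frac{\left(-139970 + 196\right) \frac{1}{-17861 + 201251}}{192596} = \left(-341305\right) \left(- \frac{1}{419859}\right) + - \frac{139774}{183390} \cdot \frac{1}{192596} = \frac{341305}{419859} + \left(-139774\right) \frac{1}{183390} \cdot \frac{1}{192596} = \frac{341305}{419859} - \frac{69887}{17660090220} = \frac{2009149249950389}{2471582606559660}$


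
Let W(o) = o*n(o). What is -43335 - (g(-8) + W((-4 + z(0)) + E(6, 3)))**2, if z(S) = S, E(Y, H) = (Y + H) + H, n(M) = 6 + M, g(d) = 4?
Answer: -56791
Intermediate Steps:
E(Y, H) = Y + 2*H (E(Y, H) = (H + Y) + H = Y + 2*H)
W(o) = o*(6 + o)
-43335 - (g(-8) + W((-4 + z(0)) + E(6, 3)))**2 = -43335 - (4 + ((-4 + 0) + (6 + 2*3))*(6 + ((-4 + 0) + (6 + 2*3))))**2 = -43335 - (4 + (-4 + (6 + 6))*(6 + (-4 + (6 + 6))))**2 = -43335 - (4 + (-4 + 12)*(6 + (-4 + 12)))**2 = -43335 - (4 + 8*(6 + 8))**2 = -43335 - (4 + 8*14)**2 = -43335 - (4 + 112)**2 = -43335 - 1*116**2 = -43335 - 1*13456 = -43335 - 13456 = -56791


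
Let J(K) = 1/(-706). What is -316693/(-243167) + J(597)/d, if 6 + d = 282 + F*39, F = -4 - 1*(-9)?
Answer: 105308413351/80859349842 ≈ 1.3024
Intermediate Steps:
F = 5 (F = -4 + 9 = 5)
J(K) = -1/706
d = 471 (d = -6 + (282 + 5*39) = -6 + (282 + 195) = -6 + 477 = 471)
-316693/(-243167) + J(597)/d = -316693/(-243167) - 1/706/471 = -316693*(-1/243167) - 1/706*1/471 = 316693/243167 - 1/332526 = 105308413351/80859349842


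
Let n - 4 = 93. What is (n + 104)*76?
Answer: 15276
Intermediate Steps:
n = 97 (n = 4 + 93 = 97)
(n + 104)*76 = (97 + 104)*76 = 201*76 = 15276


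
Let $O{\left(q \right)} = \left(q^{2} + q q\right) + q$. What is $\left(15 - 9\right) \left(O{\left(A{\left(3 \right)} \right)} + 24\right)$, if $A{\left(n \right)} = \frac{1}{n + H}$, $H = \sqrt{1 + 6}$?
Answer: $201 - 21 \sqrt{7} \approx 145.44$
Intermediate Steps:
$H = \sqrt{7} \approx 2.6458$
$A{\left(n \right)} = \frac{1}{n + \sqrt{7}}$
$O{\left(q \right)} = q + 2 q^{2}$ ($O{\left(q \right)} = \left(q^{2} + q^{2}\right) + q = 2 q^{2} + q = q + 2 q^{2}$)
$\left(15 - 9\right) \left(O{\left(A{\left(3 \right)} \right)} + 24\right) = \left(15 - 9\right) \left(\frac{1 + \frac{2}{3 + \sqrt{7}}}{3 + \sqrt{7}} + 24\right) = \left(15 - 9\right) \left(24 + \frac{1 + \frac{2}{3 + \sqrt{7}}}{3 + \sqrt{7}}\right) = 6 \left(24 + \frac{1 + \frac{2}{3 + \sqrt{7}}}{3 + \sqrt{7}}\right) = 144 + \frac{6 \left(1 + \frac{2}{3 + \sqrt{7}}\right)}{3 + \sqrt{7}}$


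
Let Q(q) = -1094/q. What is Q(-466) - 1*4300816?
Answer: -1002089581/233 ≈ -4.3008e+6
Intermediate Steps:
Q(-466) - 1*4300816 = -1094/(-466) - 1*4300816 = -1094*(-1/466) - 4300816 = 547/233 - 4300816 = -1002089581/233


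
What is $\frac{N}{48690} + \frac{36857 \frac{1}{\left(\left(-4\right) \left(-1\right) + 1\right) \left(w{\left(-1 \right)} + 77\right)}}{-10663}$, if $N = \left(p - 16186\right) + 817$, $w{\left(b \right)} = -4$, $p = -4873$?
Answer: $- \frac{8057633012}{18950123655} \approx -0.4252$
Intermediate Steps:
$N = -20242$ ($N = \left(-4873 - 16186\right) + 817 = -21059 + 817 = -20242$)
$\frac{N}{48690} + \frac{36857 \frac{1}{\left(\left(-4\right) \left(-1\right) + 1\right) \left(w{\left(-1 \right)} + 77\right)}}{-10663} = - \frac{20242}{48690} + \frac{36857 \frac{1}{\left(\left(-4\right) \left(-1\right) + 1\right) \left(-4 + 77\right)}}{-10663} = \left(-20242\right) \frac{1}{48690} + \frac{36857}{\left(4 + 1\right) 73} \left(- \frac{1}{10663}\right) = - \frac{10121}{24345} + \frac{36857}{5 \cdot 73} \left(- \frac{1}{10663}\right) = - \frac{10121}{24345} + \frac{36857}{365} \left(- \frac{1}{10663}\right) = - \frac{10121}{24345} - \frac{36857}{3891995} = - \frac{8057633012}{18950123655}$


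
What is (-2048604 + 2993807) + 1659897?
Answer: 2605100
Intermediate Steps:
(-2048604 + 2993807) + 1659897 = 945203 + 1659897 = 2605100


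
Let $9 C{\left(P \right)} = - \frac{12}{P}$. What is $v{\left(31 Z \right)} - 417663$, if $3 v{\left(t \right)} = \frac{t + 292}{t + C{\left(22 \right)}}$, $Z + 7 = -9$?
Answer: $- \frac{3418570533}{8185} \approx -4.1766 \cdot 10^{5}$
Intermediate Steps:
$C{\left(P \right)} = - \frac{4}{3 P}$ ($C{\left(P \right)} = \frac{\left(-12\right) \frac{1}{P}}{9} = - \frac{4}{3 P}$)
$Z = -16$ ($Z = -7 - 9 = -16$)
$v{\left(t \right)} = \frac{292 + t}{3 \left(- \frac{2}{33} + t\right)}$ ($v{\left(t \right)} = \frac{\left(t + 292\right) \frac{1}{t - \frac{4}{3 \cdot 22}}}{3} = \frac{\left(292 + t\right) \frac{1}{t - \frac{2}{33}}}{3} = \frac{\left(292 + t\right) \frac{1}{- \frac{2}{33} + t}}{3} = \frac{\frac{1}{- \frac{2}{33} + t} \left(292 + t\right)}{3} = \frac{292 + t}{3 \left(- \frac{2}{33} + t\right)}$)
$v{\left(31 Z \right)} - 417663 = \frac{11 \left(292 + 31 \left(-16\right)\right)}{-2 + 33 \cdot 31 \left(-16\right)} - 417663 = \frac{11 \left(292 - 496\right)}{-2 + 33 \left(-496\right)} - 417663 = 11 \frac{1}{-2 - 16368} \left(-204\right) - 417663 = 11 \frac{1}{-16370} \left(-204\right) - 417663 = 11 \left(- \frac{1}{16370}\right) \left(-204\right) - 417663 = \frac{1122}{8185} - 417663 = - \frac{3418570533}{8185}$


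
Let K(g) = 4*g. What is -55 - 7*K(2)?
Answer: -111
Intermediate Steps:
-55 - 7*K(2) = -55 - 28*2 = -55 - 7*8 = -55 - 56 = -111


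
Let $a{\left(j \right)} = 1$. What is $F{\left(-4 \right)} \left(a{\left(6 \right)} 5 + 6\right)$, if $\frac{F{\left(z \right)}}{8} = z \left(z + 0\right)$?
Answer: $1408$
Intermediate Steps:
$F{\left(z \right)} = 8 z^{2}$ ($F{\left(z \right)} = 8 z \left(z + 0\right) = 8 z z = 8 z^{2}$)
$F{\left(-4 \right)} \left(a{\left(6 \right)} 5 + 6\right) = 8 \left(-4\right)^{2} \left(1 \cdot 5 + 6\right) = 8 \cdot 16 \left(5 + 6\right) = 128 \cdot 11 = 1408$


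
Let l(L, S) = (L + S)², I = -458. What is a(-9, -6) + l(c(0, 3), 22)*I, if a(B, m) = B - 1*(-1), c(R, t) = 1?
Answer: -242290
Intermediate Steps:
a(B, m) = 1 + B (a(B, m) = B + 1 = 1 + B)
a(-9, -6) + l(c(0, 3), 22)*I = (1 - 9) + (1 + 22)²*(-458) = -8 + 23²*(-458) = -8 + 529*(-458) = -8 - 242282 = -242290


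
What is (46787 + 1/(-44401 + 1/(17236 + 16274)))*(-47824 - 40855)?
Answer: -6173240045907893567/1487877509 ≈ -4.1490e+9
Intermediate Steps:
(46787 + 1/(-44401 + 1/(17236 + 16274)))*(-47824 - 40855) = (46787 + 1/(-44401 + 1/33510))*(-88679) = (46787 + 1/(-1487877509/33510))*(-88679) = (46787 - 33510/1487877509)*(-88679) = (69613324980073/1487877509)*(-88679) = -6173240045907893567/1487877509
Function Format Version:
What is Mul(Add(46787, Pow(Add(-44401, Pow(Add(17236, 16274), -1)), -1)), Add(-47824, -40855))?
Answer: Rational(-6173240045907893567, 1487877509) ≈ -4.1490e+9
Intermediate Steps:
Mul(Add(46787, Pow(Add(-44401, Pow(Add(17236, 16274), -1)), -1)), Add(-47824, -40855)) = Mul(Add(46787, Pow(Add(-44401, Pow(33510, -1)), -1)), -88679) = Mul(Add(46787, Pow(Add(-44401, Rational(1, 33510)), -1)), -88679) = Mul(Add(46787, Pow(Rational(-1487877509, 33510), -1)), -88679) = Mul(Add(46787, Rational(-33510, 1487877509)), -88679) = Mul(Rational(69613324980073, 1487877509), -88679) = Rational(-6173240045907893567, 1487877509)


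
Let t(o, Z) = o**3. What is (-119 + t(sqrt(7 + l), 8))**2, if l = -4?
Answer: 14188 - 714*sqrt(3) ≈ 12951.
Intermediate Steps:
(-119 + t(sqrt(7 + l), 8))**2 = (-119 + (sqrt(7 - 4))**3)**2 = (-119 + (sqrt(3))**3)**2 = (-119 + 3*sqrt(3))**2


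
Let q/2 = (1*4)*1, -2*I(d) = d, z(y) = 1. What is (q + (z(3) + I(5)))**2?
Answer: 169/4 ≈ 42.250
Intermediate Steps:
I(d) = -d/2
q = 8 (q = 2*((1*4)*1) = 2*(4*1) = 2*4 = 8)
(q + (z(3) + I(5)))**2 = (8 + (1 - 1/2*5))**2 = (8 + (1 - 5/2))**2 = (8 - 3/2)**2 = (13/2)**2 = 169/4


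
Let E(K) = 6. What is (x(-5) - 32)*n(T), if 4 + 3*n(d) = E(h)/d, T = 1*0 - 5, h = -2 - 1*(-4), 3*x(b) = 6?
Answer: 52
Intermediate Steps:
x(b) = 2 (x(b) = (⅓)*6 = 2)
h = 2 (h = -2 + 4 = 2)
T = -5 (T = 0 - 5 = -5)
n(d) = -4/3 + 2/d (n(d) = -4/3 + (6/d)/3 = -4/3 + 2/d)
(x(-5) - 32)*n(T) = (2 - 32)*(-4/3 + 2/(-5)) = -30*(-4/3 + 2*(-⅕)) = -30*(-4/3 - ⅖) = -30*(-26/15) = 52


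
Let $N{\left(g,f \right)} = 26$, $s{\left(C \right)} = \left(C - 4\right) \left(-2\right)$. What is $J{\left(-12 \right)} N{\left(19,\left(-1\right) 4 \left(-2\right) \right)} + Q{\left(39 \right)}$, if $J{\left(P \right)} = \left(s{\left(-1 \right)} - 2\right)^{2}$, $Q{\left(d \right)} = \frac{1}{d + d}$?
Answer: $\frac{129793}{78} \approx 1664.0$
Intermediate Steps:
$s{\left(C \right)} = 8 - 2 C$ ($s{\left(C \right)} = \left(-4 + C\right) \left(-2\right) = 8 - 2 C$)
$Q{\left(d \right)} = \frac{1}{2 d}$
$J{\left(P \right)} = 64$ ($J{\left(P \right)} = \left(\left(8 - -2\right) - 2\right)^{2} = \left(\left(8 + 2\right) - 2\right)^{2} = \left(10 - 2\right)^{2} = 8^{2} = 64$)
$J{\left(-12 \right)} N{\left(19,\left(-1\right) 4 \left(-2\right) \right)} + Q{\left(39 \right)} = 64 \cdot 26 + \frac{1}{2 \cdot 39} = 1664 + \frac{1}{2} \cdot \frac{1}{39} = 1664 + \frac{1}{78} = \frac{129793}{78}$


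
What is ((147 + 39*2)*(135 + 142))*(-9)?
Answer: -560925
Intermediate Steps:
((147 + 39*2)*(135 + 142))*(-9) = ((147 + 78)*277)*(-9) = (225*277)*(-9) = 62325*(-9) = -560925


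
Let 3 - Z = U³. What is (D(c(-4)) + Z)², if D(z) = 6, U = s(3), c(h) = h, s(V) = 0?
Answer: 81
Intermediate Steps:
U = 0
Z = 3 (Z = 3 - 1*0³ = 3 - 1*0 = 3 + 0 = 3)
(D(c(-4)) + Z)² = (6 + 3)² = 9² = 81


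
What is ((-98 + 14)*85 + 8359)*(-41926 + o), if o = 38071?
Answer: -4699245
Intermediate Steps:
((-98 + 14)*85 + 8359)*(-41926 + o) = ((-98 + 14)*85 + 8359)*(-41926 + 38071) = (-84*85 + 8359)*(-3855) = (-7140 + 8359)*(-3855) = 1219*(-3855) = -4699245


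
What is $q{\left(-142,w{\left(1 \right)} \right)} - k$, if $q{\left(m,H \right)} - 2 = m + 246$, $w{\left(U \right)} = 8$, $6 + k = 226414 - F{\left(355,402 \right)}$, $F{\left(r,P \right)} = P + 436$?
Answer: $-225464$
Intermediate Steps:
$F{\left(r,P \right)} = 436 + P$
$k = 225570$ ($k = -6 + \left(226414 - \left(436 + 402\right)\right) = -6 + \left(226414 - 838\right) = -6 + 225576 = 225570$)
$q{\left(m,H \right)} = 248 + m$ ($q{\left(m,H \right)} = 2 + \left(m + 246\right) = 2 + \left(246 + m\right) = 248 + m$)
$q{\left(-142,w{\left(1 \right)} \right)} - k = \left(248 - 142\right) - 225570 = 106 - 225570 = -225464$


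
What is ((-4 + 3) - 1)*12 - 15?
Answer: -39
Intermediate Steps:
((-4 + 3) - 1)*12 - 15 = (-1 - 1)*12 - 15 = -2*12 - 15 = -24 - 15 = -39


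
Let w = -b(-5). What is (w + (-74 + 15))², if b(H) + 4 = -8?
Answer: 2209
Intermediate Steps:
b(H) = -12 (b(H) = -4 - 8 = -12)
w = 12 (w = -1*(-12) = 12)
(w + (-74 + 15))² = (12 + (-74 + 15))² = (12 - 59)² = (-47)² = 2209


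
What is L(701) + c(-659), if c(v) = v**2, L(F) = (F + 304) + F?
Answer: 435987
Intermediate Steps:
L(F) = 304 + 2*F (L(F) = (304 + F) + F = 304 + 2*F)
L(701) + c(-659) = (304 + 2*701) + (-659)**2 = (304 + 1402) + 434281 = 1706 + 434281 = 435987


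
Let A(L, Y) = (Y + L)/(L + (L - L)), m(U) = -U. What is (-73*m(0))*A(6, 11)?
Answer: 0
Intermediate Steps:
A(L, Y) = (L + Y)/L (A(L, Y) = (L + Y)/(L + 0) = (L + Y)/L)
(-73*m(0))*A(6, 11) = (-(-73)*0)*((6 + 11)/6) = (-73*0)*((1/6)*17) = 0*(17/6) = 0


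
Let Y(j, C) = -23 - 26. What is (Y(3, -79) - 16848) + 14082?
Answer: -2815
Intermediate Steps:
Y(j, C) = -49
(Y(3, -79) - 16848) + 14082 = (-49 - 16848) + 14082 = -16897 + 14082 = -2815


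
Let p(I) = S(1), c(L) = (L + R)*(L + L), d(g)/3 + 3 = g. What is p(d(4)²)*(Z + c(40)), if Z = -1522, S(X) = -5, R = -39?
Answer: 7210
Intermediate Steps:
d(g) = -9 + 3*g
c(L) = 2*L*(-39 + L) (c(L) = (L - 39)*(L + L) = (-39 + L)*(2*L) = 2*L*(-39 + L))
p(I) = -5
p(d(4)²)*(Z + c(40)) = -5*(-1522 + 2*40*(-39 + 40)) = -5*(-1522 + 2*40*1) = -5*(-1522 + 80) = -5*(-1442) = 7210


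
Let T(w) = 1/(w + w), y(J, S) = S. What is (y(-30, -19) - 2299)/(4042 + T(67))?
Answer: -310612/541629 ≈ -0.57348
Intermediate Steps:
T(w) = 1/(2*w)
(y(-30, -19) - 2299)/(4042 + T(67)) = (-19 - 2299)/(4042 + (½)/67) = -2318/(4042 + (½)*(1/67)) = -2318/(4042 + 1/134) = -2318/541629/134 = -2318*134/541629 = -310612/541629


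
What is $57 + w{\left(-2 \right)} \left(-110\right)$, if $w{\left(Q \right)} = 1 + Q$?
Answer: $167$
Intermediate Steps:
$57 + w{\left(-2 \right)} \left(-110\right) = 57 + \left(1 - 2\right) \left(-110\right) = 57 - -110 = 57 + 110 = 167$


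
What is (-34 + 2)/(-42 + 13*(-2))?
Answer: 8/17 ≈ 0.47059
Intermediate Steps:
(-34 + 2)/(-42 + 13*(-2)) = -32/(-42 - 26) = -32/(-68) = -32*(-1/68) = 8/17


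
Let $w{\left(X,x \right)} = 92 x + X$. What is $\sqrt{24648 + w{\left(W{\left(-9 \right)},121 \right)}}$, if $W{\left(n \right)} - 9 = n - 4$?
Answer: $8 \sqrt{559} \approx 189.15$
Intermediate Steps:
$W{\left(n \right)} = 5 + n$ ($W{\left(n \right)} = 9 + \left(n - 4\right) = 9 + \left(-4 + n\right) = 5 + n$)
$w{\left(X,x \right)} = X + 92 x$
$\sqrt{24648 + w{\left(W{\left(-9 \right)},121 \right)}} = \sqrt{24648 + \left(\left(5 - 9\right) + 92 \cdot 121\right)} = \sqrt{24648 + \left(-4 + 11132\right)} = \sqrt{24648 + 11128} = \sqrt{35776} = 8 \sqrt{559}$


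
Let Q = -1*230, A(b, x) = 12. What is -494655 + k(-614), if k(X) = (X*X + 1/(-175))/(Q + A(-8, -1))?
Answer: -18937062549/38150 ≈ -4.9638e+5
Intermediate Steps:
Q = -230
k(X) = 1/38150 - X**2/218 (k(X) = (X*X + 1/(-175))/(-230 + 12) = (X**2 - 1/175)/(-218) = (-1/175 + X**2)*(-1/218) = 1/38150 - X**2/218)
-494655 + k(-614) = -494655 + (1/38150 - 1/218*(-614)**2) = -494655 + (1/38150 - 1/218*376996) = -494655 + (1/38150 - 188498/109) = -494655 - 65974299/38150 = -18937062549/38150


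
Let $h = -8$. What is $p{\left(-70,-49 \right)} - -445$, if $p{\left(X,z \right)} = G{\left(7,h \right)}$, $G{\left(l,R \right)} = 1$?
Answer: $446$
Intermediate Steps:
$p{\left(X,z \right)} = 1$
$p{\left(-70,-49 \right)} - -445 = 1 - -445 = 1 + 445 = 446$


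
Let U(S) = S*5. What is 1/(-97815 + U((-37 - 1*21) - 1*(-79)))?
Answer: -1/97710 ≈ -1.0234e-5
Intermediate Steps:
U(S) = 5*S
1/(-97815 + U((-37 - 1*21) - 1*(-79))) = 1/(-97815 + 5*((-37 - 1*21) - 1*(-79))) = 1/(-97815 + 5*((-37 - 21) + 79)) = 1/(-97815 + 5*(-58 + 79)) = 1/(-97815 + 5*21) = 1/(-97815 + 105) = 1/(-97710) = -1/97710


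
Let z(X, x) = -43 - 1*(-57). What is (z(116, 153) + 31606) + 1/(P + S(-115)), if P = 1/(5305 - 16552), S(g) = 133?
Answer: 47298788247/1495850 ≈ 31620.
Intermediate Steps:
z(X, x) = 14 (z(X, x) = -43 + 57 = 14)
P = -1/11247 (P = 1/(-11247) = -1/11247 ≈ -8.8913e-5)
(z(116, 153) + 31606) + 1/(P + S(-115)) = (14 + 31606) + 1/(-1/11247 + 133) = 31620 + 1/(1495850/11247) = 31620 + 11247/1495850 = 47298788247/1495850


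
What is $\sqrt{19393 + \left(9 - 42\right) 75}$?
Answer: $\sqrt{16918} \approx 130.07$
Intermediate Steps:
$\sqrt{19393 + \left(9 - 42\right) 75} = \sqrt{19393 - 2475} = \sqrt{16918}$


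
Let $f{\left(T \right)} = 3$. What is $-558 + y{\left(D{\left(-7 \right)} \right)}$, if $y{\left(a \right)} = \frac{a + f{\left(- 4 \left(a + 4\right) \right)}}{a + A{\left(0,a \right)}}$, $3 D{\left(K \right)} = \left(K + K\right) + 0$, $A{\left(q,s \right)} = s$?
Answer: $- \frac{15619}{28} \approx -557.82$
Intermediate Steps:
$D{\left(K \right)} = \frac{2 K}{3}$ ($D{\left(K \right)} = \frac{\left(K + K\right) + 0}{3} = \frac{2 K + 0}{3} = \frac{2 K}{3}$)
$y{\left(a \right)} = \frac{3 + a}{2 a}$ ($y{\left(a \right)} = \frac{a + 3}{a + a} = \frac{3 + a}{2 a}$)
$-558 + y{\left(D{\left(-7 \right)} \right)} = -558 + \frac{3 + \frac{2}{3} \left(-7\right)}{2 \cdot \frac{2}{3} \left(-7\right)} = -558 + \frac{3 - \frac{14}{3}}{2 \left(- \frac{14}{3}\right)} = -558 + \frac{1}{2} \left(- \frac{3}{14}\right) \left(- \frac{5}{3}\right) = -558 + \frac{5}{28} = - \frac{15619}{28}$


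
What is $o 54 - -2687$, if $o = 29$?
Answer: $4253$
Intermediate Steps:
$o 54 - -2687 = 29 \cdot 54 - -2687 = 1566 + 2687 = 4253$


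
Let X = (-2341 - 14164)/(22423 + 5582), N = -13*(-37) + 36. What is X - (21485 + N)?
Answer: -123236503/5601 ≈ -22003.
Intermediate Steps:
N = 517 (N = 481 + 36 = 517)
X = -3301/5601 (X = -16505/28005 = -16505*1/28005 = -3301/5601 ≈ -0.58936)
X - (21485 + N) = -3301/5601 - (21485 + 517) = -3301/5601 - 1*22002 = -3301/5601 - 22002 = -123236503/5601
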